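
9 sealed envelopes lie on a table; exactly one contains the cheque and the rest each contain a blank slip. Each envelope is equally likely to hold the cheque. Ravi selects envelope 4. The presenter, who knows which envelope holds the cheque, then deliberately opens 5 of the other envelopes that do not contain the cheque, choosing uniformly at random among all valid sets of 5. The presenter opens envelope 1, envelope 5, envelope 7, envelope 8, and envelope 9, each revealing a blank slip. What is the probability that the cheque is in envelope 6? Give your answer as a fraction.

Condition on the true location of the cheque.
If it is in any of envelopes 1, 5, 7, 8, and 9 (prior 1/9 each): that envelope was opened and seen not to hold the prize — ruled out; weight (1/9)·0 = 0 each.
If it is in any of envelopes 2, 3, and 6 (prior 1/9 each): the presenter has 21 equally likely choices, so probability 1/21; weight (1/9)·(1/21) = 1/189 each.
If it is in envelope 4 (prior 1/9): the presenter has 56 equally likely choices, so probability 1/56; weight (1/9)·(1/56) = 1/504.
The weights sum to 1/56.
So P(the cheque in envelope 6 | the presenter opened envelope 1, envelope 5, envelope 7, envelope 8, and envelope 9) = (1/189) / (1/56) = 8/27.

8/27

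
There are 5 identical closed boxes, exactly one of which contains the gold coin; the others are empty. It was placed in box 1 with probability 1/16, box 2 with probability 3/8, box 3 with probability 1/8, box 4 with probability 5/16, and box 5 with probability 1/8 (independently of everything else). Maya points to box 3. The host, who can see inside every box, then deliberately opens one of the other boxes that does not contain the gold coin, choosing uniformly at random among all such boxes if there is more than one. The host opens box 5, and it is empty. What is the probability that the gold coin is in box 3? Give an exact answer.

Apply Bayes' rule, conditioning on where the gold coin actually is.
If it is in box 1 (prior 1/16): the host has 3 equally likely choices, so probability 1/3; weight (1/16)·(1/3) = 1/48.
If it is in box 2 (prior 3/8): the host has 3 equally likely choices, so probability 1/3; weight (3/8)·(1/3) = 1/8.
If it is in box 3 (prior 1/8): the host has 4 equally likely choices, so probability 1/4; weight (1/8)·(1/4) = 1/32.
If it is in box 4 (prior 5/16): the host has 3 equally likely choices, so probability 1/3; weight (5/16)·(1/3) = 5/48.
If it is in box 5 (prior 1/8): the host opened box 5, so this case is ruled out; weight (1/8)·0 = 0.
The weights sum to 9/32.
So P(the gold coin in box 3 | the host opened box 5) = (1/32) / (9/32) = 1/9.

1/9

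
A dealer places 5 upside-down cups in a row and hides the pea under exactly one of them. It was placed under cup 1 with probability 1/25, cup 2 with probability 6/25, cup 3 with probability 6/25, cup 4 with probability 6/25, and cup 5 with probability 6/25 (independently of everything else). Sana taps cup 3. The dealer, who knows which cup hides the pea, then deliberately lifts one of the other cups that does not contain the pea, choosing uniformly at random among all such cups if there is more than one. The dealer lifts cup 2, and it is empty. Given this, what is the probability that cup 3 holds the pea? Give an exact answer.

Condition on the true location of the pea.
If it is under cup 1 (prior 1/25): the dealer has 3 equally likely choices, so probability 1/3; weight (1/25)·(1/3) = 1/75.
If it is under cup 2 (prior 6/25): the dealer opened cup 2, so this case is ruled out; weight (6/25)·0 = 0.
If it is under cup 3 (prior 6/25): the dealer has 4 equally likely choices, so probability 1/4; weight (6/25)·(1/4) = 3/50.
If it is under either of cups 4 and 5 (prior 6/25 each): the dealer has 3 equally likely choices, so probability 1/3; weight (6/25)·(1/3) = 2/25 each.
The weights sum to 7/30.
So P(the pea under cup 3 | the dealer opened cup 2) = (3/50) / (7/30) = 9/35.

9/35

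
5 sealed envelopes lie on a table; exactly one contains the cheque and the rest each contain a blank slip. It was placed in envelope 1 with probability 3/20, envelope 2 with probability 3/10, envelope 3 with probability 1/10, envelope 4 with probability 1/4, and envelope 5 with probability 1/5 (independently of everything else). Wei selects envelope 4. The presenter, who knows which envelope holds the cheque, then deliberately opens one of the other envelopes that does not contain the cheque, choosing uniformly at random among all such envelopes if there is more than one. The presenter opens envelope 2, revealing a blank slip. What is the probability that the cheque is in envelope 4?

5/17

Consider each possible location of the cheque in turn.
If it is in envelope 1 (prior 3/20): the presenter has 3 equally likely choices, so probability 1/3; weight (3/20)·(1/3) = 1/20.
If it is in envelope 2 (prior 3/10): the presenter opened envelope 2, so this case is ruled out; weight (3/10)·0 = 0.
If it is in envelope 3 (prior 1/10): the presenter has 3 equally likely choices, so probability 1/3; weight (1/10)·(1/3) = 1/30.
If it is in envelope 4 (prior 1/4): the presenter has 4 equally likely choices, so probability 1/4; weight (1/4)·(1/4) = 1/16.
If it is in envelope 5 (prior 1/5): the presenter has 3 equally likely choices, so probability 1/3; weight (1/5)·(1/3) = 1/15.
The weights sum to 17/80.
So P(the cheque in envelope 4 | the presenter opened envelope 2) = (1/16) / (17/80) = 5/17.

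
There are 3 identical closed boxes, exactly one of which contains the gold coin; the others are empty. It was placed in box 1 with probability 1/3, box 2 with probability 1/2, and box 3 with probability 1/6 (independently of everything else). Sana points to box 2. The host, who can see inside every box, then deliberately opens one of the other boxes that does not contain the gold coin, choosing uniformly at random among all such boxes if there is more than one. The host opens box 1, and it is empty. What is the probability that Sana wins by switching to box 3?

2/5

Consider each possible location of the gold coin in turn.
If it is in box 1 (prior 1/3): the host opened box 1, so this case is ruled out; weight (1/3)·0 = 0.
If it is in box 2 (prior 1/2): the host has 2 equally likely choices, so probability 1/2; weight (1/2)·(1/2) = 1/4.
If it is in box 3 (prior 1/6): the host has no choice, probability 1; weight (1/6)·1 = 1/6.
The weights sum to 5/12.
So P(the gold coin in box 3 | the host opened box 1) = (1/6) / (5/12) = 2/5.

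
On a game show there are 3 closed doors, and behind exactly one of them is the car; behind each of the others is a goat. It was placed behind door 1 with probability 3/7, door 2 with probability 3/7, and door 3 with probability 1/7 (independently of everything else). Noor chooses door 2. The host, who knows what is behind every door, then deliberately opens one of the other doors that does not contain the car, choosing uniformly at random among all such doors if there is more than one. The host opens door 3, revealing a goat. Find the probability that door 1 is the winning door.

Consider each possible location of the car in turn.
If it is behind door 1 (prior 3/7): the host has no choice, probability 1; weight (3/7)·1 = 3/7.
If it is behind door 2 (prior 3/7): the host has 2 equally likely choices, so probability 1/2; weight (3/7)·(1/2) = 3/14.
If it is behind door 3 (prior 1/7): the host opened door 3, so this case is ruled out; weight (1/7)·0 = 0.
The weights sum to 9/14.
So P(the car behind door 1 | the host opened door 3) = (3/7) / (9/14) = 2/3.

2/3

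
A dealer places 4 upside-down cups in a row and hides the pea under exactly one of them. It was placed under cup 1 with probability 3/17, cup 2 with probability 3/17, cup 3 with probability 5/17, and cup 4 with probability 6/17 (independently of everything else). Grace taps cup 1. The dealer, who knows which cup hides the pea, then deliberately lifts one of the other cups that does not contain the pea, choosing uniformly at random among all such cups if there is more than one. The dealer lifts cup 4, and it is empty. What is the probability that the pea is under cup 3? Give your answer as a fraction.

Condition on the true location of the pea.
If it is under cup 1 (prior 3/17): the dealer has 3 equally likely choices, so probability 1/3; weight (3/17)·(1/3) = 1/17.
If it is under cup 2 (prior 3/17): the dealer has 2 equally likely choices, so probability 1/2; weight (3/17)·(1/2) = 3/34.
If it is under cup 3 (prior 5/17): the dealer has 2 equally likely choices, so probability 1/2; weight (5/17)·(1/2) = 5/34.
If it is under cup 4 (prior 6/17): the dealer opened cup 4, so this case is ruled out; weight (6/17)·0 = 0.
The weights sum to 5/17.
So P(the pea under cup 3 | the dealer opened cup 4) = (5/34) / (5/17) = 1/2.

1/2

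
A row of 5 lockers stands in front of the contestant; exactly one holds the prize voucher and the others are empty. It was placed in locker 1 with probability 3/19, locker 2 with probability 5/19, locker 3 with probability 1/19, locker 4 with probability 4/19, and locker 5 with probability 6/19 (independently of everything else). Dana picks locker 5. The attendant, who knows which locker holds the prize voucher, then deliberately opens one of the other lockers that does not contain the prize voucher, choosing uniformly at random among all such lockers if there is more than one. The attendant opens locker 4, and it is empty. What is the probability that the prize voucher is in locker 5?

Apply Bayes' rule, conditioning on where the prize voucher actually is.
If it is in locker 1 (prior 3/19): the attendant has 3 equally likely choices, so probability 1/3; weight (3/19)·(1/3) = 1/19.
If it is in locker 2 (prior 5/19): the attendant has 3 equally likely choices, so probability 1/3; weight (5/19)·(1/3) = 5/57.
If it is in locker 3 (prior 1/19): the attendant has 3 equally likely choices, so probability 1/3; weight (1/19)·(1/3) = 1/57.
If it is in locker 4 (prior 4/19): the attendant opened locker 4, so this case is ruled out; weight (4/19)·0 = 0.
If it is in locker 5 (prior 6/19): the attendant has 4 equally likely choices, so probability 1/4; weight (6/19)·(1/4) = 3/38.
The weights sum to 9/38.
So P(the prize voucher in locker 5 | the attendant opened locker 4) = (3/38) / (9/38) = 1/3.

1/3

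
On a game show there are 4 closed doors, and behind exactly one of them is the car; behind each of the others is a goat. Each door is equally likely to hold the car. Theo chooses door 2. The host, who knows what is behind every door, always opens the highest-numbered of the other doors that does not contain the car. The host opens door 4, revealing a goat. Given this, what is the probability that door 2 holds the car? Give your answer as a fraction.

Apply Bayes' rule, conditioning on where the car actually is.
If it is behind any of doors 1, 2, and 3 (prior 1/4 each): door 4 is the highest-numbered option available, probability 1; weight (1/4)·1 = 1/4 each.
If it is behind door 4 (prior 1/4): the host opened door 4, so this case is ruled out; weight (1/4)·0 = 0.
The weights sum to 3/4.
So P(the car behind door 2 | the host opened door 4) = (1/4) / (3/4) = 1/3.

1/3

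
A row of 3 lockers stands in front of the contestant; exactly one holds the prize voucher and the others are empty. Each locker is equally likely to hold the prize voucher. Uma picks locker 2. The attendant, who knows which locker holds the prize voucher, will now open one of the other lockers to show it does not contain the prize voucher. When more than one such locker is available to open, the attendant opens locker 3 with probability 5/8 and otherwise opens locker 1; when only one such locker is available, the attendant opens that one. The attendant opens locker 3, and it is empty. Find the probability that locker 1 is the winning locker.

Apply Bayes' rule, conditioning on where the prize voucher actually is.
If it is in locker 1 (prior 1/3): only locker 3 is available, probability 1; weight (1/3)·1 = 1/3.
If it is in locker 2 (prior 1/3): locker 3 is available, opened with probability 5/8; weight (1/3)·(5/8) = 5/24.
If it is in locker 3 (prior 1/3): the attendant opened locker 3, so this case is ruled out; weight (1/3)·0 = 0.
The weights sum to 13/24.
So P(the prize voucher in locker 1 | the attendant opened locker 3) = (1/3) / (13/24) = 8/13.

8/13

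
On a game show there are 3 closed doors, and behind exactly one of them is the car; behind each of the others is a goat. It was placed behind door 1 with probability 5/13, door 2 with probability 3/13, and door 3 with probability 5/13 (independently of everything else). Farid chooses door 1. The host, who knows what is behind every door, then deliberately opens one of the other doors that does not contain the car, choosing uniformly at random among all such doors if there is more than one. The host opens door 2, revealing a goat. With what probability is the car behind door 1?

1/3

Consider each possible location of the car in turn.
If it is behind door 1 (prior 5/13): the host has 2 equally likely choices, so probability 1/2; weight (5/13)·(1/2) = 5/26.
If it is behind door 2 (prior 3/13): the host opened door 2, so this case is ruled out; weight (3/13)·0 = 0.
If it is behind door 3 (prior 5/13): the host has no choice, probability 1; weight (5/13)·1 = 5/13.
The weights sum to 15/26.
So P(the car behind door 1 | the host opened door 2) = (5/26) / (15/26) = 1/3.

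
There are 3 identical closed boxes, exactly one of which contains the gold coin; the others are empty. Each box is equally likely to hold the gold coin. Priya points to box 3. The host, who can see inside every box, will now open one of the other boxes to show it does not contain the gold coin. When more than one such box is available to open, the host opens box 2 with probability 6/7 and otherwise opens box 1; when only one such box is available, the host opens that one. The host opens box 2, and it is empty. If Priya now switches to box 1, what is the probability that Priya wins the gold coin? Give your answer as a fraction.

7/13

Apply Bayes' rule, conditioning on where the gold coin actually is.
If it is in box 1 (prior 1/3): only box 2 is available, probability 1; weight (1/3)·1 = 1/3.
If it is in box 2 (prior 1/3): the host opened box 2, so this case is ruled out; weight (1/3)·0 = 0.
If it is in box 3 (prior 1/3): box 2 is available, opened with probability 6/7; weight (1/3)·(6/7) = 2/7.
The weights sum to 13/21.
So P(the gold coin in box 1 | the host opened box 2) = (1/3) / (13/21) = 7/13.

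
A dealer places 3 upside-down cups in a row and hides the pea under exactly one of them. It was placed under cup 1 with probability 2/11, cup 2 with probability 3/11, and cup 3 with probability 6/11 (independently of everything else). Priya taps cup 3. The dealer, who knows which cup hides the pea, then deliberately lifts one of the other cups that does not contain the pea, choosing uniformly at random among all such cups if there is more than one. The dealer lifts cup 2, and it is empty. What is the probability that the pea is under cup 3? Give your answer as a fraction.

Condition on the true location of the pea.
If it is under cup 1 (prior 2/11): the dealer has no choice, probability 1; weight (2/11)·1 = 2/11.
If it is under cup 2 (prior 3/11): the dealer opened cup 2, so this case is ruled out; weight (3/11)·0 = 0.
If it is under cup 3 (prior 6/11): the dealer has 2 equally likely choices, so probability 1/2; weight (6/11)·(1/2) = 3/11.
The weights sum to 5/11.
So P(the pea under cup 3 | the dealer opened cup 2) = (3/11) / (5/11) = 3/5.

3/5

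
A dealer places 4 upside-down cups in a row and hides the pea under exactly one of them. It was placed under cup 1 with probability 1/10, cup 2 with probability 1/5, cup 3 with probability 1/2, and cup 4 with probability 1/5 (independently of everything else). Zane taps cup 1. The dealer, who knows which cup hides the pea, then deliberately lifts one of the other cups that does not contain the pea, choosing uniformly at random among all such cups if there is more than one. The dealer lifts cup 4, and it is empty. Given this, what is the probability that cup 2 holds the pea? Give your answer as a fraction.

Consider each possible location of the pea in turn.
If it is under cup 1 (prior 1/10): the dealer has 3 equally likely choices, so probability 1/3; weight (1/10)·(1/3) = 1/30.
If it is under cup 2 (prior 1/5): the dealer has 2 equally likely choices, so probability 1/2; weight (1/5)·(1/2) = 1/10.
If it is under cup 3 (prior 1/2): the dealer has 2 equally likely choices, so probability 1/2; weight (1/2)·(1/2) = 1/4.
If it is under cup 4 (prior 1/5): the dealer opened cup 4, so this case is ruled out; weight (1/5)·0 = 0.
The weights sum to 23/60.
So P(the pea under cup 2 | the dealer opened cup 4) = (1/10) / (23/60) = 6/23.

6/23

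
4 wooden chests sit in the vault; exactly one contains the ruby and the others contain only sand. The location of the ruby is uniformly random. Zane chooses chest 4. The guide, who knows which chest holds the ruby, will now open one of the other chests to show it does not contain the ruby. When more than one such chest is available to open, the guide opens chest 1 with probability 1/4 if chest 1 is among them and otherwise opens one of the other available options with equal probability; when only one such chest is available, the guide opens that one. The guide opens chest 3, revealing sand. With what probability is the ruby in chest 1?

Apply Bayes' rule, conditioning on where the ruby actually is.
If it is in chest 1 (prior 1/4): chest 1 holds the prize so is unavailable; the guide chooses uniformly among the 2 others, probability 1/2; weight (1/4)·(1/2) = 1/8.
If it is in chest 2 (prior 1/4): chest 1 is available but not opened, probability 3/4; weight (1/4)·(3/4) = 3/16.
If it is in chest 3 (prior 1/4): the guide opened chest 3, so this case is ruled out; weight (1/4)·0 = 0.
If it is in chest 4 (prior 1/4): chest 1 is available but not opened; chest 3 gets probability (1 − 1/4)/2 = 3/8; weight (1/4)·(3/8) = 3/32.
The weights sum to 13/32.
So P(the ruby in chest 1 | the guide opened chest 3) = (1/8) / (13/32) = 4/13.

4/13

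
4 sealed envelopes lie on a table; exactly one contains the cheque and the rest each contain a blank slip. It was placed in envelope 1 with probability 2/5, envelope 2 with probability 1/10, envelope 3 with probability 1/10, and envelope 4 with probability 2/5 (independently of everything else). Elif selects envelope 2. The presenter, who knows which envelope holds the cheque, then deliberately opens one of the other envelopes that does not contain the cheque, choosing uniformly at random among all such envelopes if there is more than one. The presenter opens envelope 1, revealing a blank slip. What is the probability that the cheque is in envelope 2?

Condition on the true location of the cheque.
If it is in envelope 1 (prior 2/5): the presenter opened envelope 1, so this case is ruled out; weight (2/5)·0 = 0.
If it is in envelope 2 (prior 1/10): the presenter has 3 equally likely choices, so probability 1/3; weight (1/10)·(1/3) = 1/30.
If it is in envelope 3 (prior 1/10): the presenter has 2 equally likely choices, so probability 1/2; weight (1/10)·(1/2) = 1/20.
If it is in envelope 4 (prior 2/5): the presenter has 2 equally likely choices, so probability 1/2; weight (2/5)·(1/2) = 1/5.
The weights sum to 17/60.
So P(the cheque in envelope 2 | the presenter opened envelope 1) = (1/30) / (17/60) = 2/17.

2/17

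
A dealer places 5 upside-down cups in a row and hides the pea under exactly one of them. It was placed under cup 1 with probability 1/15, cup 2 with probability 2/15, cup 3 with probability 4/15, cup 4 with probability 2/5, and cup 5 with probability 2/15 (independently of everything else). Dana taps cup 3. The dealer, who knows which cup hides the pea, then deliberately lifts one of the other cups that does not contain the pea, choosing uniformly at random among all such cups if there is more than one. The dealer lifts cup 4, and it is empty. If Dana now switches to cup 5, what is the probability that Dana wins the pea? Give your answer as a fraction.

Condition on the true location of the pea.
If it is under cup 1 (prior 1/15): the dealer has 3 equally likely choices, so probability 1/3; weight (1/15)·(1/3) = 1/45.
If it is under either of cups 2 and 5 (prior 2/15 each): the dealer has 3 equally likely choices, so probability 1/3; weight (2/15)·(1/3) = 2/45 each.
If it is under cup 3 (prior 4/15): the dealer has 4 equally likely choices, so probability 1/4; weight (4/15)·(1/4) = 1/15.
If it is under cup 4 (prior 2/5): the dealer opened cup 4, so this case is ruled out; weight (2/5)·0 = 0.
The weights sum to 8/45.
So P(the pea under cup 5 | the dealer opened cup 4) = (2/45) / (8/45) = 1/4.

1/4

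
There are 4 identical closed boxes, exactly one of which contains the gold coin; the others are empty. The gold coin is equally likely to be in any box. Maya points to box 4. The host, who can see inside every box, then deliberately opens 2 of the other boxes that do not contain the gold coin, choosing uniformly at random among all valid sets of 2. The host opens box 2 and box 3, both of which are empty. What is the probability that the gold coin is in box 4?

Consider each possible location of the gold coin in turn.
If it is in box 1 (prior 1/4): the host has no choice, probability 1; weight (1/4)·1 = 1/4.
If it is in either of boxes 2 and 3 (prior 1/4 each): that box was opened and seen not to hold the prize — ruled out; weight (1/4)·0 = 0 each.
If it is in box 4 (prior 1/4): the host has 3 equally likely choices, so probability 1/3; weight (1/4)·(1/3) = 1/12.
The weights sum to 1/3.
So P(the gold coin in box 4 | the host opened box 2 and box 3) = (1/12) / (1/3) = 1/4.

1/4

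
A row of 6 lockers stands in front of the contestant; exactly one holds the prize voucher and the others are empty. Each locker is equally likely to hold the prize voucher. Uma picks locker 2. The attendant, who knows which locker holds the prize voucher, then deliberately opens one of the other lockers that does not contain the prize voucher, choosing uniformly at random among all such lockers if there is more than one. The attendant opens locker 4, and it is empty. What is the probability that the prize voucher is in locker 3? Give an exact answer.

Condition on the true location of the prize voucher.
If it is in any of lockers 1, 3, 5, and 6 (prior 1/6 each): the attendant has 4 equally likely choices, so probability 1/4; weight (1/6)·(1/4) = 1/24 each.
If it is in locker 2 (prior 1/6): the attendant has 5 equally likely choices, so probability 1/5; weight (1/6)·(1/5) = 1/30.
If it is in locker 4 (prior 1/6): the attendant opened locker 4, so this case is ruled out; weight (1/6)·0 = 0.
The weights sum to 1/5.
So P(the prize voucher in locker 3 | the attendant opened locker 4) = (1/24) / (1/5) = 5/24.

5/24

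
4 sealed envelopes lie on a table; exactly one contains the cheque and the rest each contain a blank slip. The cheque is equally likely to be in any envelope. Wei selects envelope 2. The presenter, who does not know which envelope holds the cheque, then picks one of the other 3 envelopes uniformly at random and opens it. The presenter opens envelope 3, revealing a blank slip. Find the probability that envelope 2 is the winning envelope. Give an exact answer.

1/3

Because the presenter chose which envelope to open without knowing where the cheque is, the choice is independent of the prize location. Learning that envelope 3 does not hold the cheque simply rules out that one location and leaves the remaining 3 envelopes still equally likely by symmetry.
So P(the cheque in envelope 2) = 1/3.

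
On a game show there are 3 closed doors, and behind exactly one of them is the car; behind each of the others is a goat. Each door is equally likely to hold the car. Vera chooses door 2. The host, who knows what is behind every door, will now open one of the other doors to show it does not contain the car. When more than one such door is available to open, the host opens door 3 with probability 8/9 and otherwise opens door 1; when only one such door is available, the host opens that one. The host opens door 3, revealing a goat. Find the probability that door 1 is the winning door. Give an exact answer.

9/17

Apply Bayes' rule, conditioning on where the car actually is.
If it is behind door 1 (prior 1/3): only door 3 is available, probability 1; weight (1/3)·1 = 1/3.
If it is behind door 2 (prior 1/3): door 3 is available, opened with probability 8/9; weight (1/3)·(8/9) = 8/27.
If it is behind door 3 (prior 1/3): the host opened door 3, so this case is ruled out; weight (1/3)·0 = 0.
The weights sum to 17/27.
So P(the car behind door 1 | the host opened door 3) = (1/3) / (17/27) = 9/17.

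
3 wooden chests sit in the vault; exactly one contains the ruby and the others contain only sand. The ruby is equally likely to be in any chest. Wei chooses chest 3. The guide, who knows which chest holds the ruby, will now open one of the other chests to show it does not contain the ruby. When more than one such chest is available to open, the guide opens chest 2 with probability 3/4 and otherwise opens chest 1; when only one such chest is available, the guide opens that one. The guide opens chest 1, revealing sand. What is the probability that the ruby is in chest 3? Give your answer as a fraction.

Condition on the true location of the ruby.
If it is in chest 1 (prior 1/3): the guide opened chest 1, so this case is ruled out; weight (1/3)·0 = 0.
If it is in chest 2 (prior 1/3): only chest 1 is available, probability 1; weight (1/3)·1 = 1/3.
If it is in chest 3 (prior 1/3): chest 2 is available but not opened, probability 1/4; weight (1/3)·(1/4) = 1/12.
The weights sum to 5/12.
So P(the ruby in chest 3 | the guide opened chest 1) = (1/12) / (5/12) = 1/5.

1/5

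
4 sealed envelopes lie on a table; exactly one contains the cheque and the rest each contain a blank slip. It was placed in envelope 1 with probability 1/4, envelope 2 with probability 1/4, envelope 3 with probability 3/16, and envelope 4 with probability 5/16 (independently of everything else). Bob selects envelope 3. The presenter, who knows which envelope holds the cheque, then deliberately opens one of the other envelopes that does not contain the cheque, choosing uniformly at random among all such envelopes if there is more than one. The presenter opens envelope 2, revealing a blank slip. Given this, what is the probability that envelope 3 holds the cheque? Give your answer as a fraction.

2/11

Consider each possible location of the cheque in turn.
If it is in envelope 1 (prior 1/4): the presenter has 2 equally likely choices, so probability 1/2; weight (1/4)·(1/2) = 1/8.
If it is in envelope 2 (prior 1/4): the presenter opened envelope 2, so this case is ruled out; weight (1/4)·0 = 0.
If it is in envelope 3 (prior 3/16): the presenter has 3 equally likely choices, so probability 1/3; weight (3/16)·(1/3) = 1/16.
If it is in envelope 4 (prior 5/16): the presenter has 2 equally likely choices, so probability 1/2; weight (5/16)·(1/2) = 5/32.
The weights sum to 11/32.
So P(the cheque in envelope 3 | the presenter opened envelope 2) = (1/16) / (11/32) = 2/11.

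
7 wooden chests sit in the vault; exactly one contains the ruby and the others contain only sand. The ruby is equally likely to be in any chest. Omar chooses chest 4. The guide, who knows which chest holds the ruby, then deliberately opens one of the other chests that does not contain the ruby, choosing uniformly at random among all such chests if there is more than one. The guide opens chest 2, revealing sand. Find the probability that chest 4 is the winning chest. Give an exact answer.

1/7

Condition on the true location of the ruby.
If it is in any of chests 1, 3, 5, 6, and 7 (prior 1/7 each): the guide has 5 equally likely choices, so probability 1/5; weight (1/7)·(1/5) = 1/35 each.
If it is in chest 2 (prior 1/7): the guide opened chest 2, so this case is ruled out; weight (1/7)·0 = 0.
If it is in chest 4 (prior 1/7): the guide has 6 equally likely choices, so probability 1/6; weight (1/7)·(1/6) = 1/42.
The weights sum to 1/6.
So P(the ruby in chest 4 | the guide opened chest 2) = (1/42) / (1/6) = 1/7.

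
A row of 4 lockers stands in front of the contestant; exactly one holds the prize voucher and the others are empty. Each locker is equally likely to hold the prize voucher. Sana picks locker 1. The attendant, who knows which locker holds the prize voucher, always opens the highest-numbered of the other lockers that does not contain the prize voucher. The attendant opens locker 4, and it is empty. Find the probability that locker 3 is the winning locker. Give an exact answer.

Consider each possible location of the prize voucher in turn.
If it is in any of lockers 1, 2, and 3 (prior 1/4 each): locker 4 is the highest-numbered option available, probability 1; weight (1/4)·1 = 1/4 each.
If it is in locker 4 (prior 1/4): the attendant opened locker 4, so this case is ruled out; weight (1/4)·0 = 0.
The weights sum to 3/4.
So P(the prize voucher in locker 3 | the attendant opened locker 4) = (1/4) / (3/4) = 1/3.

1/3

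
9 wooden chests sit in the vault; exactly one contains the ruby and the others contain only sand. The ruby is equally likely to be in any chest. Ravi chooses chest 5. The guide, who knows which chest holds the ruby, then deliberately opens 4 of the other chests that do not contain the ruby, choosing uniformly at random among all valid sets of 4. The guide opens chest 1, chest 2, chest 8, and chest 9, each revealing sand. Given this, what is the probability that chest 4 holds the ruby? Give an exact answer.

Condition on the true location of the ruby.
If it is in any of chests 1, 2, 8, and 9 (prior 1/9 each): that chest was opened and seen not to hold the prize — ruled out; weight (1/9)·0 = 0 each.
If it is in any of chests 3, 4, 6, and 7 (prior 1/9 each): the guide has 35 equally likely choices, so probability 1/35; weight (1/9)·(1/35) = 1/315 each.
If it is in chest 5 (prior 1/9): the guide has 70 equally likely choices, so probability 1/70; weight (1/9)·(1/70) = 1/630.
The weights sum to 1/70.
So P(the ruby in chest 4 | the guide opened chest 1, chest 2, chest 8, and chest 9) = (1/315) / (1/70) = 2/9.

2/9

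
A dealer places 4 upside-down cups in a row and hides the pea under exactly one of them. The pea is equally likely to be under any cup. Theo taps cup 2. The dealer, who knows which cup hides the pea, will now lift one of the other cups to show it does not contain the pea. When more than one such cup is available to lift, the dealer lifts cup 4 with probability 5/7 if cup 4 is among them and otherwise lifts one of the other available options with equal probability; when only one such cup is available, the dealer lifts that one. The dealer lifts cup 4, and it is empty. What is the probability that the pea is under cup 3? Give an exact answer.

Apply Bayes' rule, conditioning on where the pea actually is.
If it is under any of cups 1, 2, and 3 (prior 1/4 each): cup 4 is available, opened with probability 5/7; weight (1/4)·(5/7) = 5/28 each.
If it is under cup 4 (prior 1/4): the dealer opened cup 4, so this case is ruled out; weight (1/4)·0 = 0.
The weights sum to 15/28.
So P(the pea under cup 3 | the dealer opened cup 4) = (5/28) / (15/28) = 1/3.

1/3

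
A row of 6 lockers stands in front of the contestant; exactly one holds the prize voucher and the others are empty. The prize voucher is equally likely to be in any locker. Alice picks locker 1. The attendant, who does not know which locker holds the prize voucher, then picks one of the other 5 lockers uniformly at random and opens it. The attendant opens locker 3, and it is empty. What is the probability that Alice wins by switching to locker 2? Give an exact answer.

1/5

Condition on the true location of the prize voucher.
If it is in any of lockers 1, 2, 4, 5, and 6 (prior 1/6 each): the attendant picks locker 3 with probability 1/5 regardless, and it is not the prize; weight (1/6)·(1/5) = 1/30 each.
If it is in locker 3 (prior 1/6): the attendant opened locker 3, so this case is ruled out; weight (1/6)·0 = 0.
The weights sum to 1/6.
So P(the prize voucher in locker 2 | the attendant opened locker 3) = (1/30) / (1/6) = 1/5.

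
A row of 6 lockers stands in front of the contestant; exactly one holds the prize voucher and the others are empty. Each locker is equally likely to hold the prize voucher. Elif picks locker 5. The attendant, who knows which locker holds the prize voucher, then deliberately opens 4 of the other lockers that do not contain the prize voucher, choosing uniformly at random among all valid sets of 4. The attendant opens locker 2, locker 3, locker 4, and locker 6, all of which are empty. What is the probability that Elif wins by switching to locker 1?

Condition on the true location of the prize voucher.
If it is in locker 1 (prior 1/6): the attendant has no choice, probability 1; weight (1/6)·1 = 1/6.
If it is in any of lockers 2, 3, 4, and 6 (prior 1/6 each): that locker was opened and seen not to hold the prize — ruled out; weight (1/6)·0 = 0 each.
If it is in locker 5 (prior 1/6): the attendant has 5 equally likely choices, so probability 1/5; weight (1/6)·(1/5) = 1/30.
The weights sum to 1/5.
So P(the prize voucher in locker 1 | the attendant opened locker 2, locker 3, locker 4, and locker 6) = (1/6) / (1/5) = 5/6.

5/6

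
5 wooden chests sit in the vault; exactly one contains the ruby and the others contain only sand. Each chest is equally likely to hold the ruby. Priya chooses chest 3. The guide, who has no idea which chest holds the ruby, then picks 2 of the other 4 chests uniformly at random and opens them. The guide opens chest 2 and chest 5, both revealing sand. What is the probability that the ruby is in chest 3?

Apply Bayes' rule, conditioning on where the ruby actually is.
If it is in any of chests 1, 3, and 4 (prior 1/5 each): the guide picks exactly this set with probability 1/6 regardless, and none is the prize; weight (1/5)·(1/6) = 1/30 each.
If it is in either of chests 2 and 5 (prior 1/5 each): that chest was opened and seen not to hold the prize — ruled out; weight (1/5)·0 = 0 each.
The weights sum to 1/10.
So P(the ruby in chest 3 | the guide opened chest 2 and chest 5) = (1/30) / (1/10) = 1/3.

1/3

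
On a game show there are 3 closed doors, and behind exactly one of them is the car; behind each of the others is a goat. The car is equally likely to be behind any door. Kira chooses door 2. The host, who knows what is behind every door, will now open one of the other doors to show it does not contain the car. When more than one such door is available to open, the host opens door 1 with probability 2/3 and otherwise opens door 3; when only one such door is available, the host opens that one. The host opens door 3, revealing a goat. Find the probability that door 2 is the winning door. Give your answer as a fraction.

Consider each possible location of the car in turn.
If it is behind door 1 (prior 1/3): only door 3 is available, probability 1; weight (1/3)·1 = 1/3.
If it is behind door 2 (prior 1/3): door 1 is available but not opened, probability 1/3; weight (1/3)·(1/3) = 1/9.
If it is behind door 3 (prior 1/3): the host opened door 3, so this case is ruled out; weight (1/3)·0 = 0.
The weights sum to 4/9.
So P(the car behind door 2 | the host opened door 3) = (1/9) / (4/9) = 1/4.

1/4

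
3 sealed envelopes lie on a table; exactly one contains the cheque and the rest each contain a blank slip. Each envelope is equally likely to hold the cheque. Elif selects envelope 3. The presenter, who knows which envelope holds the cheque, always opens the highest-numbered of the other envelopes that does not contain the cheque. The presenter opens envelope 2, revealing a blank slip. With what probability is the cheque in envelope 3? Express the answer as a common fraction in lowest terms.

Apply Bayes' rule, conditioning on where the cheque actually is.
If it is in either of envelopes 1 and 3 (prior 1/3 each): envelope 2 is the highest-numbered option available, probability 1; weight (1/3)·1 = 1/3 each.
If it is in envelope 2 (prior 1/3): the presenter opened envelope 2, so this case is ruled out; weight (1/3)·0 = 0.
The weights sum to 2/3.
So P(the cheque in envelope 3 | the presenter opened envelope 2) = (1/3) / (2/3) = 1/2.

1/2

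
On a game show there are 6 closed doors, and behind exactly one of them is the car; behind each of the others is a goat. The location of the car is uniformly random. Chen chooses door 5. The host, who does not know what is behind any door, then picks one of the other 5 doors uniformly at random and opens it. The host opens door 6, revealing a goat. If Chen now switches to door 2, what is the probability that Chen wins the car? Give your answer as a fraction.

Condition on the true location of the car.
If it is behind any of doors 1, 2, 3, 4, and 5 (prior 1/6 each): the host picks door 6 with probability 1/5 regardless, and it is not the prize; weight (1/6)·(1/5) = 1/30 each.
If it is behind door 6 (prior 1/6): the host opened door 6, so this case is ruled out; weight (1/6)·0 = 0.
The weights sum to 1/6.
So P(the car behind door 2 | the host opened door 6) = (1/30) / (1/6) = 1/5.

1/5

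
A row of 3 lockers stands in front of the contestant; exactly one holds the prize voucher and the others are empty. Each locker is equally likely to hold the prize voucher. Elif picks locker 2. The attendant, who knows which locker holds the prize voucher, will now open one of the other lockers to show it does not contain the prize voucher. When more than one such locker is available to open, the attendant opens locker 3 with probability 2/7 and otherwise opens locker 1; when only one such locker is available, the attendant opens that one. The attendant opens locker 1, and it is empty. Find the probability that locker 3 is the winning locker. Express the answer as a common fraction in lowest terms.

7/12

Apply Bayes' rule, conditioning on where the prize voucher actually is.
If it is in locker 1 (prior 1/3): the attendant opened locker 1, so this case is ruled out; weight (1/3)·0 = 0.
If it is in locker 2 (prior 1/3): locker 3 is available but not opened, probability 5/7; weight (1/3)·(5/7) = 5/21.
If it is in locker 3 (prior 1/3): only locker 1 is available, probability 1; weight (1/3)·1 = 1/3.
The weights sum to 4/7.
So P(the prize voucher in locker 3 | the attendant opened locker 1) = (1/3) / (4/7) = 7/12.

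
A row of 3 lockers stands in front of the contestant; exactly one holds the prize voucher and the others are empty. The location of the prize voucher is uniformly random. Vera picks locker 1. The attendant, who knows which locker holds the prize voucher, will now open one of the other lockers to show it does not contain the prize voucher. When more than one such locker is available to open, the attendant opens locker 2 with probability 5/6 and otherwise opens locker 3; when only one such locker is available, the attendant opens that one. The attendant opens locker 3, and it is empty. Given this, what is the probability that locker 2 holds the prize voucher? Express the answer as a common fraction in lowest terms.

6/7

Apply Bayes' rule, conditioning on where the prize voucher actually is.
If it is in locker 1 (prior 1/3): locker 2 is available but not opened, probability 1/6; weight (1/3)·(1/6) = 1/18.
If it is in locker 2 (prior 1/3): only locker 3 is available, probability 1; weight (1/3)·1 = 1/3.
If it is in locker 3 (prior 1/3): the attendant opened locker 3, so this case is ruled out; weight (1/3)·0 = 0.
The weights sum to 7/18.
So P(the prize voucher in locker 2 | the attendant opened locker 3) = (1/3) / (7/18) = 6/7.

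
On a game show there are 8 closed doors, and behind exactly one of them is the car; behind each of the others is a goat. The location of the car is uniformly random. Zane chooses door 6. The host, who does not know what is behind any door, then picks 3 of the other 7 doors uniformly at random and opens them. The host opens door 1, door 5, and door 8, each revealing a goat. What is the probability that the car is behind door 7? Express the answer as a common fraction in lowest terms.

Condition on the true location of the car.
If it is behind any of doors 1, 5, and 8 (prior 1/8 each): that door was opened and seen not to hold the prize — ruled out; weight (1/8)·0 = 0 each.
If it is behind any of doors 2, 3, 4, 6, and 7 (prior 1/8 each): the host picks exactly this set with probability 1/35 regardless, and none is the prize; weight (1/8)·(1/35) = 1/280 each.
The weights sum to 1/56.
So P(the car behind door 7 | the host opened door 1, door 5, and door 8) = (1/280) / (1/56) = 1/5.

1/5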